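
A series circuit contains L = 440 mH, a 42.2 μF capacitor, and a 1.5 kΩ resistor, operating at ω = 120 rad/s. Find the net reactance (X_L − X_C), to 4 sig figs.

-144.7 Ω

X_L = ωL = 52.80 Ω
X_C = 1/(ωC) = 197.5 Ω
X = 52.80 − 197.5 = -144.7 Ω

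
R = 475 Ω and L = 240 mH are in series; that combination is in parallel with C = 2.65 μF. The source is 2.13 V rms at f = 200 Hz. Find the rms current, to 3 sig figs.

ω = 2πf = 1257 rad/s
X_L = ωL = 302 Ω
X_C = 1/(ωC) = 300 Ω
Branch 1 (R+jX_L): Z₁ = 475 + j302 Ω, |Z₁| = 563 Ω
Branch 2 (−jX_C): Z₂ = −j300 Ω
Parallel: Z = Z₁Z₂/(Z₁+Z₂), |Z| = 356 Ω, ∠Z = -57.7°
I = V/|Z| = 2.13/356 = 5.99 mA

5.99 mA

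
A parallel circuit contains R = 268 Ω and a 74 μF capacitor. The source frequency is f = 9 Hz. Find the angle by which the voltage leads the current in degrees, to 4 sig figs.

ω = 2πf = 56.55 rad/s
X_C = 1/(ωC) = 239.0 Ω
Parallel: admittances add. Y = 1/R + jωC
Y = (0.003731 + j0.004185) S
|Y| = 0.005607 S → |Z| = 1/|Y| = 178.4 Ω, ∠Z = −∠Y = -48.28°

-48.28°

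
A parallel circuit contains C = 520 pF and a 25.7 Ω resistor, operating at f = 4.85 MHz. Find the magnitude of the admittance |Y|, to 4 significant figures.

ω = 2πf = 3.047e+07 rad/s
X_C = 1/(ωC) = 63.11 Ω
Parallel: admittances add. Y = 1/R + jωC
Y = (0.03891 + j0.01585) S
|Y| = 0.04201 S → |Z| = 1/|Y| = 23.80 Ω, ∠Z = −∠Y = -22.16°

42.01 mS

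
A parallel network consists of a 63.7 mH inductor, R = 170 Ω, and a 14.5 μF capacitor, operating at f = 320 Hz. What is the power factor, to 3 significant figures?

0.266

ω = 2πf = 2011 rad/s
X_L = ωL = 128 Ω
X_C = 1/(ωC) = 34.3 Ω
Parallel: admittances add. Y = 1/R + 1/(jωL) + jωC
Y = (0.00588 + j0.0213) S
|Y| = 0.0221 S → |Z| = 1/|Y| = 45.2 Ω, ∠Z = −∠Y = -74.6°
cos φ = cos(-74.6°) = 0.266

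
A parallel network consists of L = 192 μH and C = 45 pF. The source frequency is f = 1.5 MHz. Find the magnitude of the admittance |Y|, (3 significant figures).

ω = 2πf = 9.425e+06 rad/s
X_L = ωL = 1810 Ω
X_C = 1/(ωC) = 2360 Ω
Parallel: admittances add. Y = 1/(jωL) + jωC
Y = (0 − j0.000129) S
|Y| = 0.000129 S → |Z| = 1/|Y| = 7780 Ω, ∠Z = −∠Y = 90.0°

129 μS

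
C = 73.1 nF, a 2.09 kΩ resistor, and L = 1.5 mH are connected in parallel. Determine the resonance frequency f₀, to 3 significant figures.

15.2 kHz

ω₀ = 1/√(LC) = 1/√(0.0015 × 7.31e-08) = 95500 rad/s
f₀ = ω₀/(2π) = 15.2 kHz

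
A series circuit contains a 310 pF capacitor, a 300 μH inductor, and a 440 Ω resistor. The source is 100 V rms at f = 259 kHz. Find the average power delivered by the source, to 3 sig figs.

1.81 W

ω = 2πf = 1.627e+06 rad/s
X_L = ωL = 488 Ω
X_C = 1/(ωC) = 1980 Ω
Net reactance X = X_L − X_C = -1490 Ω
Z = 440 − j1490 Ω
|Z| = √(440² + 1490²) = 1560 Ω
∠Z = arctan(-1490/440) = -73.6°
I = V/|Z| = 64.2 mA
P = VI cos φ = 100 × 0.0642 × cos(-73.6°) = 1.81 W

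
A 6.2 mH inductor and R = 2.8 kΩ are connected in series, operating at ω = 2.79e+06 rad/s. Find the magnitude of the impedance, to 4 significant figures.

X_L = ωL = 17300 Ω
Z = 2800 + j17300 Ω
|Z| = √(2800² + 17300²) = 17520 Ω

17520 Ω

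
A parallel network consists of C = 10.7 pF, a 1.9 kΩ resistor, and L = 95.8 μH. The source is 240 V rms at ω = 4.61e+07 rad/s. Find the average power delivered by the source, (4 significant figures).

X_L = ωL = 4416 Ω
X_C = 1/(ωC) = 2027 Ω
Parallel: admittances add. Y = 1/R + 1/(jωL) + jωC
Y = (0.0005263 + j0.0002668) S
|Y| = 0.0005901 S → |Z| = 1/|Y| = 1695 Ω, ∠Z = −∠Y = -26.88°
I = V/|Z| = 141.6 mA
P = VI cos φ = 240 × 0.1416 × cos(-26.88°) = 30.32 W

30.32 W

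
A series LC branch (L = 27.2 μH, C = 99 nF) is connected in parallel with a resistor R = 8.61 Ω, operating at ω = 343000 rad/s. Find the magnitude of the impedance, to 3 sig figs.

7.92 Ω

X_L = ωL = 9.33 Ω
X_C = 1/(ωC) = 29.4 Ω
Branch 1: Z₁ = R = 8.61 Ω
Branch 2 (series LC): Z₂ = j(X_L − X_C) = −j20.1 Ω
Parallel: Z = Z₁Z₂/(Z₁+Z₂), |Z| = 7.92 Ω, ∠Z = -23.2°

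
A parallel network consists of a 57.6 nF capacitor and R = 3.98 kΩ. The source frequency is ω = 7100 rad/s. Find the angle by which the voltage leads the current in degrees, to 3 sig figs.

X_C = 1/(ωC) = 2450 Ω
Parallel: admittances add. Y = 1/R + jωC
Y = (0.000251 + j0.000409) S
|Y| = 0.000480 S → |Z| = 1/|Y| = 2080 Ω, ∠Z = −∠Y = -58.4°

-58.4°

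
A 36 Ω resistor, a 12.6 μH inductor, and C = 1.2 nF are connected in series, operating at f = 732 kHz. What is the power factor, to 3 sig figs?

ω = 2πf = 4.599e+06 rad/s
X_L = ωL = 58.0 Ω
X_C = 1/(ωC) = 181 Ω
Net reactance X = X_L − X_C = -123 Ω
Z = 36.0 − j123 Ω
|Z| = √(36.0² + 123²) = 128 Ω
∠Z = arctan(-123/36.0) = -73.7°
cos φ = cos(-73.7°) = 0.280

0.280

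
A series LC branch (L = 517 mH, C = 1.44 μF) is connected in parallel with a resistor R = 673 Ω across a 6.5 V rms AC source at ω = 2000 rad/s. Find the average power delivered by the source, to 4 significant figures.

62.78 mW

X_L = ωL = 1034 Ω
X_C = 1/(ωC) = 347.2 Ω
Branch 1: Z₁ = R = 673.0 Ω
Branch 2 (series LC): Z₂ = j(X_L − X_C) = j686.8 Ω
Parallel: Z = Z₁Z₂/(Z₁+Z₂), |Z| = 480.7 Ω, ∠Z = 44.42°
I = V/|Z| = 13.52 mA
P = VI cos φ = 6.5 × 0.01352 × cos(44.42°) = 62.78 mW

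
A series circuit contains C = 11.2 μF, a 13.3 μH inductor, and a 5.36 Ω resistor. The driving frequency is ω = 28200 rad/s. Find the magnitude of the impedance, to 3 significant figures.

X_L = ωL = 0.375 Ω
X_C = 1/(ωC) = 3.17 Ω
Net reactance X = X_L − X_C = -2.79 Ω
Z = 5.36 − j2.79 Ω
|Z| = √(5.36² + 2.79²) = 6.04 Ω

6.04 Ω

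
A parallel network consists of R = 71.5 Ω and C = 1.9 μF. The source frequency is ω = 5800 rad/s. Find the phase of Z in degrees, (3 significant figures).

-38.2°

X_C = 1/(ωC) = 90.7 Ω
Parallel: admittances add. Y = 1/R + jωC
Y = (0.0140 + j0.0110) S
|Y| = 0.0178 S → |Z| = 1/|Y| = 56.2 Ω, ∠Z = −∠Y = -38.2°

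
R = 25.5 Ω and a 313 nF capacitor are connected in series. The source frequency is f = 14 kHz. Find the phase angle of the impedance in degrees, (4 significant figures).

ω = 2πf = 87960 rad/s
X_C = 1/(ωC) = 36.32 Ω
Z = 25.50 − j36.32 Ω
|Z| = √(25.50² + 36.32²) = 44.38 Ω
∠Z = arctan(-36.32/25.50) = -54.93°

-54.93°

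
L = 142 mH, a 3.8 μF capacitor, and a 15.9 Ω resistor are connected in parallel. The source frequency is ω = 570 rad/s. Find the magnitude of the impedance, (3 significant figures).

15.7 Ω

X_L = ωL = 80.9 Ω
X_C = 1/(ωC) = 462 Ω
Parallel: admittances add. Y = 1/R + 1/(jωL) + jωC
Y = (0.0629 − j0.0102) S
|Y| = 0.0637 S → |Z| = 1/|Y| = 15.7 Ω, ∠Z = −∠Y = 9.20°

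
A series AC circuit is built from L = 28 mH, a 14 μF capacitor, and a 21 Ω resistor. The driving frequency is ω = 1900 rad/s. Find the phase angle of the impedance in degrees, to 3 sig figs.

36.6°

X_L = ωL = 53.2 Ω
X_C = 1/(ωC) = 37.6 Ω
Net reactance X = X_L − X_C = 15.6 Ω
Z = 21.0 + j15.6 Ω
|Z| = √(21.0² + 15.6²) = 26.2 Ω
∠Z = arctan(15.6/21.0) = 36.6°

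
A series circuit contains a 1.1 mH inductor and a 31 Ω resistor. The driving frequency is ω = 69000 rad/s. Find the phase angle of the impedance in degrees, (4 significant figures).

X_L = ωL = 75.90 Ω
Z = 31.00 + j75.90 Ω
|Z| = √(31.00² + 75.90²) = 81.99 Ω
∠Z = arctan(75.90/31.00) = 67.78°

67.78°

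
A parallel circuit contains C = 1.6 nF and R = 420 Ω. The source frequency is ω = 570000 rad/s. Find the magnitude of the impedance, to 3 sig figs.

X_C = 1/(ωC) = 1100 Ω
Parallel: admittances add. Y = 1/R + jωC
Y = (0.00238 + j0.000912) S
|Y| = 0.00255 S → |Z| = 1/|Y| = 392 Ω, ∠Z = −∠Y = -21.0°

392 Ω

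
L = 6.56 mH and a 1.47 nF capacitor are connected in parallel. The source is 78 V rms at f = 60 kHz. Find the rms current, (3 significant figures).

ω = 2πf = 377000 rad/s
X_L = ωL = 2470 Ω
X_C = 1/(ωC) = 1800 Ω
Parallel: admittances add. Y = 1/(jωL) + jωC
Y = (0 + j0.000150) S
|Y| = 0.000150 S → |Z| = 1/|Y| = 6670 Ω, ∠Z = −∠Y = -90.0°
I = V/|Z| = 78/6670 = 11.7 mA

11.7 mA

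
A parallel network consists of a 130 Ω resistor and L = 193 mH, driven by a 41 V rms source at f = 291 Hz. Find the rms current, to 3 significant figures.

ω = 2πf = 1828 rad/s
X_L = ωL = 353 Ω
Parallel: admittances add. Y = 1/R + 1/(jωL)
Y = (0.00769 − j0.00283) S
|Y| = 0.00820 S → |Z| = 1/|Y| = 122 Ω, ∠Z = −∠Y = 20.2°
I = V/|Z| = 41/122 = 336 mA

336 mA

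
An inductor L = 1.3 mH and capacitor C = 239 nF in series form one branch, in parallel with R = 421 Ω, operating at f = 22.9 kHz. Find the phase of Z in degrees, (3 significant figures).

ω = 2πf = 143900 rad/s
X_L = ωL = 187 Ω
X_C = 1/(ωC) = 29.1 Ω
Branch 1: Z₁ = R = 421 Ω
Branch 2 (series LC): Z₂ = j(X_L − X_C) = j158 Ω
Parallel: Z = Z₁Z₂/(Z₁+Z₂), |Z| = 148 Ω, ∠Z = 69.4°

69.4°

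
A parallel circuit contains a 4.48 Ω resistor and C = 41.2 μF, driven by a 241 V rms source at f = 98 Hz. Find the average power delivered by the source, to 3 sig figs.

13.0 kW

ω = 2πf = 615.8 rad/s
X_C = 1/(ωC) = 39.4 Ω
Parallel: admittances add. Y = 1/R + jωC
Y = (0.223 + j0.0254) S
|Y| = 0.225 S → |Z| = 1/|Y| = 4.45 Ω, ∠Z = −∠Y = -6.48°
I = V/|Z| = 54.1 A
P = VI cos φ = 241 × 54.1 × cos(-6.48°) = 13.0 kW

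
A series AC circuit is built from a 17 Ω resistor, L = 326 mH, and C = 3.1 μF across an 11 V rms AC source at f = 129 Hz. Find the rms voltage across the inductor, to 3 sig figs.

21.6 V

ω = 2πf = 810.5 rad/s
X_L = ωL = 264 Ω
X_C = 1/(ωC) = 398 Ω
Net reactance X = X_L − X_C = -134 Ω
Z = 17.0 − j134 Ω
|Z| = √(17.0² + 134²) = 135 Ω
I = V/|Z| = 81.6 mA
V_L = I·|Z_L| = 0.0816 × 264 = 21.6 V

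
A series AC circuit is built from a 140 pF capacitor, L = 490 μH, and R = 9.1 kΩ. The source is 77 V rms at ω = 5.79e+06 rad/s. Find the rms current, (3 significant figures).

8.33 mA

X_L = ωL = 2840 Ω
X_C = 1/(ωC) = 1230 Ω
Net reactance X = X_L − X_C = 1600 Ω
Z = 9100 + j1600 Ω
|Z| = √(9100² + 1600²) = 9240 Ω
I = V/|Z| = 77/9240 = 8.33 mA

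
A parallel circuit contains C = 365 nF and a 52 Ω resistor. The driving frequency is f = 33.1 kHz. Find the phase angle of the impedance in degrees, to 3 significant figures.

-75.8°

ω = 2πf = 208000 rad/s
X_C = 1/(ωC) = 13.2 Ω
Parallel: admittances add. Y = 1/R + jωC
Y = (0.0192 + j0.0759) S
|Y| = 0.0783 S → |Z| = 1/|Y| = 12.8 Ω, ∠Z = −∠Y = -75.8°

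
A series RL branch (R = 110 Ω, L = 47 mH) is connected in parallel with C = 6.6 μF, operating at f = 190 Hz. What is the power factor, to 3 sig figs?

0.864

ω = 2πf = 1194 rad/s
X_L = ωL = 56.1 Ω
X_C = 1/(ωC) = 127 Ω
Branch 1 (R+jX_L): Z₁ = 110 + j56.1 Ω, |Z₁| = 123 Ω
Branch 2 (−jX_C): Z₂ = −j127 Ω
Parallel: Z = Z₁Z₂/(Z₁+Z₂), |Z| = 120 Ω, ∠Z = -30.2°
cos φ = cos(-30.2°) = 0.864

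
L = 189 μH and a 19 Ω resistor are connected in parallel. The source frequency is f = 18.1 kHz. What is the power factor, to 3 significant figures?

0.749

ω = 2πf = 113700 rad/s
X_L = ωL = 21.5 Ω
Parallel: admittances add. Y = 1/R + 1/(jωL)
Y = (0.0526 − j0.0465) S
|Y| = 0.0702 S → |Z| = 1/|Y| = 14.2 Ω, ∠Z = −∠Y = 41.5°
cos φ = cos(41.5°) = 0.749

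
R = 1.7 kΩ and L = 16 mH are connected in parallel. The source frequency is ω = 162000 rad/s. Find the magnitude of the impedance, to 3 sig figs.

X_L = ωL = 2590 Ω
Parallel: admittances add. Y = 1/R + 1/(jωL)
Y = (0.000588 − j0.000386) S
|Y| = 0.000703 S → |Z| = 1/|Y| = 1420 Ω, ∠Z = −∠Y = 33.3°

1420 Ω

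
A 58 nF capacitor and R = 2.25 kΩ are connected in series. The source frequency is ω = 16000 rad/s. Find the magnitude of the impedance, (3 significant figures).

2490 Ω

X_C = 1/(ωC) = 1080 Ω
Z = 2250 − j1080 Ω
|Z| = √(2250² + 1080²) = 2490 Ω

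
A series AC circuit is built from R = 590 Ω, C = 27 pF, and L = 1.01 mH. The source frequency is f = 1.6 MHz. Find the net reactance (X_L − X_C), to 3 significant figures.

6470 Ω

ω = 2πf = 1.005e+07 rad/s
X_L = ωL = 10200 Ω
X_C = 1/(ωC) = 3680 Ω
X = 10200 − 3680 = 6470 Ω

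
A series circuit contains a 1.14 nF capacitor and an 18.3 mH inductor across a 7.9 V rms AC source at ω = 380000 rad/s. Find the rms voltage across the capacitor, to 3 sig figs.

X_L = ωL = 6950 Ω
X_C = 1/(ωC) = 2310 Ω
Net reactance X = X_L − X_C = 4650 Ω
Z = j4650 Ω
|Z| = √(0² + 4650²) = 4650 Ω
I = V/|Z| = 1.70 mA
V_C = I·|Z_C| = 0.00170 × 2310 = 3.93 V

3.93 V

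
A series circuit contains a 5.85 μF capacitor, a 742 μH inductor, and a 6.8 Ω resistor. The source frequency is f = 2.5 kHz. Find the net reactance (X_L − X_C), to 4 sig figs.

ω = 2πf = 15710 rad/s
X_L = ωL = 11.66 Ω
X_C = 1/(ωC) = 10.88 Ω
X = 11.66 − 10.88 = 0.7729 Ω

0.7729 Ω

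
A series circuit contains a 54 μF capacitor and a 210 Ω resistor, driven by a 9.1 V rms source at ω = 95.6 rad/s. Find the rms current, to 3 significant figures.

X_C = 1/(ωC) = 194 Ω
Z = 210 − j194 Ω
|Z| = √(210² + 194²) = 286 Ω
I = V/|Z| = 9.1/286 = 31.9 mA

31.9 mA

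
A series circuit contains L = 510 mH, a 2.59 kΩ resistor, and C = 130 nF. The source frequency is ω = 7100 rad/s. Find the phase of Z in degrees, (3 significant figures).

44.4°

X_L = ωL = 3620 Ω
X_C = 1/(ωC) = 1080 Ω
Net reactance X = X_L − X_C = 2540 Ω
Z = 2590 + j2540 Ω
|Z| = √(2590² + 2540²) = 3630 Ω
∠Z = arctan(2540/2590) = 44.4°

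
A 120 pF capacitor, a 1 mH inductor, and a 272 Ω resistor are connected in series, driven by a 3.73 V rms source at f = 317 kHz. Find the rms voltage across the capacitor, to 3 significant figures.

7.06 V

ω = 2πf = 1.992e+06 rad/s
X_L = ωL = 1990 Ω
X_C = 1/(ωC) = 4180 Ω
Net reactance X = X_L − X_C = -2190 Ω
Z = 272 − j2190 Ω
|Z| = √(272² + 2190²) = 2210 Ω
I = V/|Z| = 1.69 mA
V_C = I·|Z_C| = 0.00169 × 4180 = 7.06 V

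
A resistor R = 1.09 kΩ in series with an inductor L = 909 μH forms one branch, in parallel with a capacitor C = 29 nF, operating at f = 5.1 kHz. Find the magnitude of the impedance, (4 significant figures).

ω = 2πf = 32040 rad/s
X_L = ωL = 29.13 Ω
X_C = 1/(ωC) = 1076 Ω
Branch 1 (R+jX_L): Z₁ = 1090 + j29.13 Ω, |Z₁| = 1090 Ω
Branch 2 (−jX_C): Z₂ = −j1076 Ω
Parallel: Z = Z₁Z₂/(Z₁+Z₂), |Z| = 776.4 Ω, ∠Z = -44.62°

776.4 Ω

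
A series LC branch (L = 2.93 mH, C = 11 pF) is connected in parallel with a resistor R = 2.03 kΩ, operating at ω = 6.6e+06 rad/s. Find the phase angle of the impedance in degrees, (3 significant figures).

20.0°

X_L = ωL = 19300 Ω
X_C = 1/(ωC) = 13800 Ω
Branch 1: Z₁ = R = 2030 Ω
Branch 2 (series LC): Z₂ = j(X_L − X_C) = j5560 Ω
Parallel: Z = Z₁Z₂/(Z₁+Z₂), |Z| = 1910 Ω, ∠Z = 20.0°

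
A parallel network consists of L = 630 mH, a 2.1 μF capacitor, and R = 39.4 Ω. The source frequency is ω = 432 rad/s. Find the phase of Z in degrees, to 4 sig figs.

X_L = ωL = 272.2 Ω
X_C = 1/(ωC) = 1102 Ω
Parallel: admittances add. Y = 1/R + 1/(jωL) + jωC
Y = (0.02538 − j0.002767) S
|Y| = 0.02553 S → |Z| = 1/|Y| = 39.17 Ω, ∠Z = −∠Y = 6.222°

6.222°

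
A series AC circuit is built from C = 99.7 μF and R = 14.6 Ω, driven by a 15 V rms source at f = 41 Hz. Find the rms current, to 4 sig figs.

360.7 mA

ω = 2πf = 257.6 rad/s
X_C = 1/(ωC) = 38.94 Ω
Z = 14.60 − j38.94 Ω
|Z| = √(14.60² + 38.94²) = 41.58 Ω
I = V/|Z| = 15/41.58 = 360.7 mA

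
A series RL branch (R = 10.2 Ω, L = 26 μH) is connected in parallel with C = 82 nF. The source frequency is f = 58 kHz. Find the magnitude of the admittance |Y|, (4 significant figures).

ω = 2πf = 364400 rad/s
X_L = ωL = 9.475 Ω
X_C = 1/(ωC) = 33.46 Ω
Branch 1 (R+jX_L): Z₁ = 10.20 + j9.475 Ω, |Z₁| = 13.92 Ω
Branch 2 (−jX_C): Z₂ = −j33.46 Ω
Parallel: Z = Z₁Z₂/(Z₁+Z₂), |Z| = 17.87 Ω, ∠Z = 19.85°
|Y| = 1/|Z| = 55.95 mS

55.95 mS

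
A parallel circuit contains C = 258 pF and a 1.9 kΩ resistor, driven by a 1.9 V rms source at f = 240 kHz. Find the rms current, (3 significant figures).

ω = 2πf = 1.508e+06 rad/s
X_C = 1/(ωC) = 2570 Ω
Parallel: admittances add. Y = 1/R + jωC
Y = (0.000526 + j0.000389) S
|Y| = 0.000655 S → |Z| = 1/|Y| = 1530 Ω, ∠Z = −∠Y = -36.5°
I = V/|Z| = 1.9/1530 = 1.24 mA

1.24 mA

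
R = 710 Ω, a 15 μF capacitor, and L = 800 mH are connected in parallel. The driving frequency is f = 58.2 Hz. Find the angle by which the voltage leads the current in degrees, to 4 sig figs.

-55.73°

ω = 2πf = 365.7 rad/s
X_L = ωL = 292.5 Ω
X_C = 1/(ωC) = 182.3 Ω
Parallel: admittances add. Y = 1/R + 1/(jωL) + jωC
Y = (0.001408 + j0.002067) S
|Y| = 0.002501 S → |Z| = 1/|Y| = 399.8 Ω, ∠Z = −∠Y = -55.73°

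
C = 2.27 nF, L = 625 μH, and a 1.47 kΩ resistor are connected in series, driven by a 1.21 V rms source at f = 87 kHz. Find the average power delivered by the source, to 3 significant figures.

ω = 2πf = 546600 rad/s
X_L = ωL = 342 Ω
X_C = 1/(ωC) = 806 Ω
Net reactance X = X_L − X_C = -464 Ω
Z = 1470 − j464 Ω
|Z| = √(1470² + 464²) = 1540 Ω
∠Z = arctan(-464/1470) = -17.5°
I = V/|Z| = 785 μA
P = VI cos φ = 1.21 × 0.000785 × cos(-17.5°) = 906 μW

906 μW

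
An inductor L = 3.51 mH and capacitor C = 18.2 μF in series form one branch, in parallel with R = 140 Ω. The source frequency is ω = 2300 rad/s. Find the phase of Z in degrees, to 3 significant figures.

X_L = ωL = 8.07 Ω
X_C = 1/(ωC) = 23.9 Ω
Branch 1: Z₁ = R = 140 Ω
Branch 2 (series LC): Z₂ = j(X_L − X_C) = −j15.8 Ω
Parallel: Z = Z₁Z₂/(Z₁+Z₂), |Z| = 15.7 Ω, ∠Z = -83.6°

-83.6°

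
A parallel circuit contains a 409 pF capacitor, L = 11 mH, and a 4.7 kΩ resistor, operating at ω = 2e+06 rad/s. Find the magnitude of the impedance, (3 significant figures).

1250 Ω

X_L = ωL = 22000 Ω
X_C = 1/(ωC) = 1220 Ω
Parallel: admittances add. Y = 1/R + 1/(jωL) + jωC
Y = (0.000213 + j0.000773) S
|Y| = 0.000801 S → |Z| = 1/|Y| = 1250 Ω, ∠Z = −∠Y = -74.6°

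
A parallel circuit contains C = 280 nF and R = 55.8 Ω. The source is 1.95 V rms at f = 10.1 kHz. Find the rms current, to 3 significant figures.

ω = 2πf = 63460 rad/s
X_C = 1/(ωC) = 56.3 Ω
Parallel: admittances add. Y = 1/R + jωC
Y = (0.0179 + j0.0178) S
|Y| = 0.0252 S → |Z| = 1/|Y| = 39.6 Ω, ∠Z = −∠Y = -44.8°
I = V/|Z| = 1.95/39.6 = 49.2 mA

49.2 mA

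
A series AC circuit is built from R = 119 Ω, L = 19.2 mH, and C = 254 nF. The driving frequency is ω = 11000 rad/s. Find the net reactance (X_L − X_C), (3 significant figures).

-147 Ω

X_L = ωL = 211 Ω
X_C = 1/(ωC) = 358 Ω
X = 211 − 358 = -147 Ω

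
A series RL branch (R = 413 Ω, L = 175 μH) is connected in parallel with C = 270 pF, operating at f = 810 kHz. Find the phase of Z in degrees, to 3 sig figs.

-46.4°

ω = 2πf = 5.089e+06 rad/s
X_L = ωL = 891 Ω
X_C = 1/(ωC) = 728 Ω
Branch 1 (R+jX_L): Z₁ = 413 + j891 Ω, |Z₁| = 982 Ω
Branch 2 (−jX_C): Z₂ = −j728 Ω
Parallel: Z = Z₁Z₂/(Z₁+Z₂), |Z| = 1610 Ω, ∠Z = -46.4°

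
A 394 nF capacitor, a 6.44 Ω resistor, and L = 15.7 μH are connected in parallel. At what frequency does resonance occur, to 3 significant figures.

ω₀ = 1/√(LC) = 1/√(1.57e-05 × 3.94e-07) = 402100 rad/s
f₀ = ω₀/(2π) = 64.0 kHz

64.0 kHz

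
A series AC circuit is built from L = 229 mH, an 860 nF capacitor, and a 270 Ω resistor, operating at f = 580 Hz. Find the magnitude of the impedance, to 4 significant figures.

ω = 2πf = 3644 rad/s
X_L = ωL = 834.5 Ω
X_C = 1/(ωC) = 319.1 Ω
Net reactance X = X_L − X_C = 515.5 Ω
Z = 270.0 + j515.5 Ω
|Z| = √(270.0² + 515.5²) = 581.9 Ω

581.9 Ω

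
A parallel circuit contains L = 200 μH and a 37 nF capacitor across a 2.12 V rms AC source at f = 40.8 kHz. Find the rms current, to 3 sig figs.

21.2 mA

ω = 2πf = 256400 rad/s
X_L = ωL = 51.3 Ω
X_C = 1/(ωC) = 105 Ω
Parallel: admittances add. Y = 1/(jωL) + jωC
Y = (0 − j0.0100) S
|Y| = 0.0100 S → |Z| = 1/|Y| = 99.8 Ω, ∠Z = −∠Y = 90.0°
I = V/|Z| = 2.12/99.8 = 21.2 mA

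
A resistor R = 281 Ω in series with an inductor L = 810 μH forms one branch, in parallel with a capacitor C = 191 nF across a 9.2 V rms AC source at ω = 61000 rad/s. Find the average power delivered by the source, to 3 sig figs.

X_L = ωL = 49.4 Ω
X_C = 1/(ωC) = 85.8 Ω
Branch 1 (R+jX_L): Z₁ = 281 + j49.4 Ω, |Z₁| = 285 Ω
Branch 2 (−jX_C): Z₂ = −j85.8 Ω
Parallel: Z = Z₁Z₂/(Z₁+Z₂), |Z| = 86.4 Ω, ∠Z = -72.6°
I = V/|Z| = 106 mA
P = VI cos φ = 9.2 × 0.106 × cos(-72.6°) = 292 mW

292 mW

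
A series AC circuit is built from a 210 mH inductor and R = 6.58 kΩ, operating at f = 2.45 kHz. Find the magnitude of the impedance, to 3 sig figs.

ω = 2πf = 15390 rad/s
X_L = ωL = 3230 Ω
Z = 6580 + j3230 Ω
|Z| = √(6580² + 3230²) = 7330 Ω

7330 Ω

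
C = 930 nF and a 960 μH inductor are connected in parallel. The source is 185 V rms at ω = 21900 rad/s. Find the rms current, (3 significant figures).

5.03 A

X_L = ωL = 21.0 Ω
X_C = 1/(ωC) = 49.1 Ω
Parallel: admittances add. Y = 1/(jωL) + jωC
Y = (0 − j0.0272) S
|Y| = 0.0272 S → |Z| = 1/|Y| = 36.8 Ω, ∠Z = −∠Y = 90.0°
I = V/|Z| = 185/36.8 = 5.03 A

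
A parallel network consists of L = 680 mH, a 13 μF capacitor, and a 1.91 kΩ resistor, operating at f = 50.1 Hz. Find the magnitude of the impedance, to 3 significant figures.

1280 Ω

ω = 2πf = 314.8 rad/s
X_L = ωL = 214 Ω
X_C = 1/(ωC) = 244 Ω
Parallel: admittances add. Y = 1/R + 1/(jωL) + jωC
Y = (0.000524 − j0.000579) S
|Y| = 0.000781 S → |Z| = 1/|Y| = 1280 Ω, ∠Z = −∠Y = 47.9°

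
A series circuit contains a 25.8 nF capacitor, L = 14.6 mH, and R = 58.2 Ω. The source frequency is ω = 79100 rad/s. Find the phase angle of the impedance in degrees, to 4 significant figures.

X_L = ωL = 1155 Ω
X_C = 1/(ωC) = 490.0 Ω
Net reactance X = X_L − X_C = 664.9 Ω
Z = 58.20 + j664.9 Ω
|Z| = √(58.20² + 664.9²) = 667.4 Ω
∠Z = arctan(664.9/58.20) = 85.00°

85.00°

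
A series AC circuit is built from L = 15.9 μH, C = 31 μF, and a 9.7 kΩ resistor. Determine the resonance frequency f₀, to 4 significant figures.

7.169 kHz

ω₀ = 1/√(LC) = 1/√(1.59e-05 × 3.1e-05) = 45040 rad/s
f₀ = ω₀/(2π) = 7.169 kHz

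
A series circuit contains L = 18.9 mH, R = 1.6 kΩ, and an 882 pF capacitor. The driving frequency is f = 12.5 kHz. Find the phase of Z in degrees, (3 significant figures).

-83.0°

ω = 2πf = 78540 rad/s
X_L = ωL = 1480 Ω
X_C = 1/(ωC) = 14400 Ω
Net reactance X = X_L − X_C = -13000 Ω
Z = 1600 − j13000 Ω
|Z| = √(1600² + 13000²) = 13000 Ω
∠Z = arctan(-13000/1600) = -83.0°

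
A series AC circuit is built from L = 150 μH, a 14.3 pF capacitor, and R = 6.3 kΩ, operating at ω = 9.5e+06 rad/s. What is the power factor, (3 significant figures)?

0.728

X_L = ωL = 1420 Ω
X_C = 1/(ωC) = 7360 Ω
Net reactance X = X_L − X_C = -5940 Ω
Z = 6300 − j5940 Ω
|Z| = √(6300² + 5940²) = 8660 Ω
∠Z = arctan(-5940/6300) = -43.3°
cos φ = cos(-43.3°) = 0.728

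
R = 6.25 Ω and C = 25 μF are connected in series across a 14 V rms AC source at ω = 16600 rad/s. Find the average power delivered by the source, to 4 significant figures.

27.30 W

X_C = 1/(ωC) = 2.410 Ω
Z = 6.250 − j2.410 Ω
|Z| = √(6.250² + 2.410²) = 6.698 Ω
∠Z = arctan(-2.410/6.250) = -21.08°
I = V/|Z| = 2.090 A
P = VI cos φ = 14 × 2.090 × cos(-21.08°) = 27.30 W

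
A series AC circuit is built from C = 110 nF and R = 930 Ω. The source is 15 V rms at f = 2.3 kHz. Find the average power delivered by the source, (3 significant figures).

166 mW

ω = 2πf = 14450 rad/s
X_C = 1/(ωC) = 629 Ω
Z = 930 − j629 Ω
|Z| = √(930² + 629²) = 1120 Ω
∠Z = arctan(-629/930) = -34.1°
I = V/|Z| = 13.4 mA
P = VI cos φ = 15 × 0.0134 × cos(-34.1°) = 166 mW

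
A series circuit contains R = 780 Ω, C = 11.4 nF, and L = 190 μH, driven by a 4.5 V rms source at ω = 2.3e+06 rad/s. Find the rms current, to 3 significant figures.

5.14 mA

X_L = ωL = 437 Ω
X_C = 1/(ωC) = 38.1 Ω
Net reactance X = X_L − X_C = 399 Ω
Z = 780 + j399 Ω
|Z| = √(780² + 399²) = 876 Ω
I = V/|Z| = 4.5/876 = 5.14 mA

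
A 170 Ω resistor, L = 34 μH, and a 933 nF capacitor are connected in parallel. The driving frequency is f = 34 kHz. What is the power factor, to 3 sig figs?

ω = 2πf = 213600 rad/s
X_L = ωL = 7.26 Ω
X_C = 1/(ωC) = 5.02 Ω
Parallel: admittances add. Y = 1/R + 1/(jωL) + jωC
Y = (0.00588 + j0.0616) S
|Y| = 0.0619 S → |Z| = 1/|Y| = 16.2 Ω, ∠Z = −∠Y = -84.5°
cos φ = cos(-84.5°) = 0.0950

0.0950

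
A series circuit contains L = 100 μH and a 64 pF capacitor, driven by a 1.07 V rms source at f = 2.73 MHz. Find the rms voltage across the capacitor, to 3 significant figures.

ω = 2πf = 1.715e+07 rad/s
X_L = ωL = 1720 Ω
X_C = 1/(ωC) = 911 Ω
Net reactance X = X_L − X_C = 804 Ω
Z = j804 Ω
|Z| = √(0² + 804²) = 804 Ω
I = V/|Z| = 1.33 mA
V_C = I·|Z_C| = 0.00133 × 911 = 1.21 V

1.21 V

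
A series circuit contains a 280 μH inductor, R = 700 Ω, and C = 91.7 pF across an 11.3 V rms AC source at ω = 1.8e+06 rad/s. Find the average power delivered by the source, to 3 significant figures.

X_L = ωL = 504 Ω
X_C = 1/(ωC) = 6060 Ω
Net reactance X = X_L − X_C = -5550 Ω
Z = 700 − j5550 Ω
|Z| = √(700² + 5550²) = 5600 Ω
∠Z = arctan(-5550/700) = -82.8°
I = V/|Z| = 2.02 mA
P = VI cos φ = 11.3 × 0.00202 × cos(-82.8°) = 2.85 mW

2.85 mW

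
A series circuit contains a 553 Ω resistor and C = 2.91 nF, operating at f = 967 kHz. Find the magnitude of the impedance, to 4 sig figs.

ω = 2πf = 6.076e+06 rad/s
X_C = 1/(ωC) = 56.56 Ω
Z = 553.0 − j56.56 Ω
|Z| = √(553.0² + 56.56²) = 555.9 Ω

555.9 Ω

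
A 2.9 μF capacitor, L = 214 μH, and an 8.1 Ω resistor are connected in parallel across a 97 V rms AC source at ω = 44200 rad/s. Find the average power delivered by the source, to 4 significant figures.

1.162 kW

X_L = ωL = 9.459 Ω
X_C = 1/(ωC) = 7.802 Ω
Parallel: admittances add. Y = 1/R + 1/(jωL) + jωC
Y = (0.1235 + j0.02246) S
|Y| = 0.1255 S → |Z| = 1/|Y| = 7.969 Ω, ∠Z = −∠Y = -10.31°
I = V/|Z| = 12.17 A
P = VI cos φ = 97 × 12.17 × cos(-10.31°) = 1.162 kW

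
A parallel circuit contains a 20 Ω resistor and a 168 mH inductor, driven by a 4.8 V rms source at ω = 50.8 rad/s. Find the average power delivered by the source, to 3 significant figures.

1.15 W

X_L = ωL = 8.53 Ω
Parallel: admittances add. Y = 1/R + 1/(jωL)
Y = (0.0500 − j0.117) S
|Y| = 0.127 S → |Z| = 1/|Y| = 7.85 Ω, ∠Z = −∠Y = 66.9°
I = V/|Z| = 611 mA
P = VI cos φ = 4.8 × 0.611 × cos(66.9°) = 1.15 W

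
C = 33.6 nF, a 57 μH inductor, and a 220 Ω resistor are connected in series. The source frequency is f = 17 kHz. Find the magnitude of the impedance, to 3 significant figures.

350 Ω

ω = 2πf = 106800 rad/s
X_L = ωL = 6.09 Ω
X_C = 1/(ωC) = 279 Ω
Net reactance X = X_L − X_C = -273 Ω
Z = 220 − j273 Ω
|Z| = √(220² + 273²) = 350 Ω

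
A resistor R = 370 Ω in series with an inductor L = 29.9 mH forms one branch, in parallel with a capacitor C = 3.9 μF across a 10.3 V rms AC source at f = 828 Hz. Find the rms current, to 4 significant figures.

ω = 2πf = 5202 rad/s
X_L = ωL = 155.6 Ω
X_C = 1/(ωC) = 49.29 Ω
Branch 1 (R+jX_L): Z₁ = 370.0 + j155.6 Ω, |Z₁| = 401.4 Ω
Branch 2 (−jX_C): Z₂ = −j49.29 Ω
Parallel: Z = Z₁Z₂/(Z₁+Z₂), |Z| = 51.39 Ω, ∠Z = -83.22°
I = V/|Z| = 10.3/51.39 = 200.4 mA

200.4 mA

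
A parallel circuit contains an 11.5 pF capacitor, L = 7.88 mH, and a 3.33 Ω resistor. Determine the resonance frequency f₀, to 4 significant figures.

528.7 kHz

ω₀ = 1/√(LC) = 1/√(0.00788 × 1.15e-11) = 3.322e+06 rad/s
f₀ = ω₀/(2π) = 528.7 kHz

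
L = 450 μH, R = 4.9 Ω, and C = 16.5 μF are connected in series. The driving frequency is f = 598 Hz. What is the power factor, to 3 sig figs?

0.321

ω = 2πf = 3757 rad/s
X_L = ωL = 1.69 Ω
X_C = 1/(ωC) = 16.1 Ω
Net reactance X = X_L − X_C = -14.4 Ω
Z = 4.90 − j14.4 Ω
|Z| = √(4.90² + 14.4²) = 15.2 Ω
∠Z = arctan(-14.4/4.90) = -71.3°
cos φ = cos(-71.3°) = 0.321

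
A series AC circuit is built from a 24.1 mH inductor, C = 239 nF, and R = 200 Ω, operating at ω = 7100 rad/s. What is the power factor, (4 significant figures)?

0.4314

X_L = ωL = 171.1 Ω
X_C = 1/(ωC) = 589.3 Ω
Net reactance X = X_L − X_C = -418.2 Ω
Z = 200.0 − j418.2 Ω
|Z| = √(200.0² + 418.2²) = 463.6 Ω
∠Z = arctan(-418.2/200.0) = -64.44°
cos φ = cos(-64.44°) = 0.4314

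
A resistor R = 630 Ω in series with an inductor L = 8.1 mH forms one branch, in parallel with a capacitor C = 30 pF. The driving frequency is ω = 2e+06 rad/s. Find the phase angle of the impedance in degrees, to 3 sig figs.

X_L = ωL = 16200 Ω
X_C = 1/(ωC) = 16700 Ω
Branch 1 (R+jX_L): Z₁ = 630 + j16200 Ω, |Z₁| = 16200 Ω
Branch 2 (−jX_C): Z₂ = −j16700 Ω
Parallel: Z = Z₁Z₂/(Z₁+Z₂), |Z| = 345000 Ω, ∠Z = 34.3°

34.3°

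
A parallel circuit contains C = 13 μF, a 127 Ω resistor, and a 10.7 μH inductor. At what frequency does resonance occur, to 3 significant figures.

13.5 kHz

ω₀ = 1/√(LC) = 1/√(1.07e-05 × 1.3e-05) = 84790 rad/s
f₀ = ω₀/(2π) = 13.5 kHz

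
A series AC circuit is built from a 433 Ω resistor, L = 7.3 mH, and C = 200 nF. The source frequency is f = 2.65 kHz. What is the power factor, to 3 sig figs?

0.924

ω = 2πf = 16650 rad/s
X_L = ωL = 122 Ω
X_C = 1/(ωC) = 300 Ω
Net reactance X = X_L − X_C = -179 Ω
Z = 433 − j179 Ω
|Z| = √(433² + 179²) = 468 Ω
∠Z = arctan(-179/433) = -22.4°
cos φ = cos(-22.4°) = 0.924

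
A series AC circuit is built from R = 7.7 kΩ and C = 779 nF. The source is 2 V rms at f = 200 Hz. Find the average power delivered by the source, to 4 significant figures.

510.5 μW

ω = 2πf = 1257 rad/s
X_C = 1/(ωC) = 1022 Ω
Z = 7700 − j1022 Ω
|Z| = √(7700² + 1022²) = 7767 Ω
∠Z = arctan(-1022/7700) = -7.557°
I = V/|Z| = 257.5 μA
P = VI cos φ = 2 × 0.0002575 × cos(-7.557°) = 510.5 μW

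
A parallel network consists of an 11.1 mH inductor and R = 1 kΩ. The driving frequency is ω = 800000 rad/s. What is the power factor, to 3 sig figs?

X_L = ωL = 8880 Ω
Parallel: admittances add. Y = 1/R + 1/(jωL)
Y = (0.00100 − j0.000113) S
|Y| = 0.00101 S → |Z| = 1/|Y| = 994 Ω, ∠Z = −∠Y = 6.43°
cos φ = cos(6.43°) = 0.994

0.994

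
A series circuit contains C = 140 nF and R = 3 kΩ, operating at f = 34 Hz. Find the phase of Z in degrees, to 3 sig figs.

ω = 2πf = 213.6 rad/s
X_C = 1/(ωC) = 33400 Ω
Z = 3000 − j33400 Ω
|Z| = √(3000² + 33400²) = 33600 Ω
∠Z = arctan(-33400/3000) = -84.9°

-84.9°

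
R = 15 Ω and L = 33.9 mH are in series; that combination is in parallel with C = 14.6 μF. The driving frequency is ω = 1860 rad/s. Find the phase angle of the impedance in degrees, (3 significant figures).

-73.6°

X_L = ωL = 63.1 Ω
X_C = 1/(ωC) = 36.8 Ω
Branch 1 (R+jX_L): Z₁ = 15.0 + j63.1 Ω, |Z₁| = 64.8 Ω
Branch 2 (−jX_C): Z₂ = −j36.8 Ω
Parallel: Z = Z₁Z₂/(Z₁+Z₂), |Z| = 79.0 Ω, ∠Z = -73.6°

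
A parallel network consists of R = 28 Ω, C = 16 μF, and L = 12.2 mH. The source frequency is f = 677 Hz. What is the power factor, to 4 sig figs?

0.5907

ω = 2πf = 4254 rad/s
X_L = ωL = 51.90 Ω
X_C = 1/(ωC) = 14.69 Ω
Parallel: admittances add. Y = 1/R + 1/(jωL) + jωC
Y = (0.03571 + j0.04879) S
|Y| = 0.06046 S → |Z| = 1/|Y| = 16.54 Ω, ∠Z = −∠Y = -53.80°
cos φ = cos(-53.80°) = 0.5907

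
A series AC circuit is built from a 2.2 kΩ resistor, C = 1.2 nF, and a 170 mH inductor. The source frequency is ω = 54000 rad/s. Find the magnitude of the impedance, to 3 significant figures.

6630 Ω

X_L = ωL = 9180 Ω
X_C = 1/(ωC) = 15400 Ω
Net reactance X = X_L − X_C = -6250 Ω
Z = 2200 − j6250 Ω
|Z| = √(2200² + 6250²) = 6630 Ω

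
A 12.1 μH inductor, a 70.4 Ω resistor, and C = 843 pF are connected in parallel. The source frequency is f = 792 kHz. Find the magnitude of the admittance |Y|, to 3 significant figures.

ω = 2πf = 4.976e+06 rad/s
X_L = ωL = 60.2 Ω
X_C = 1/(ωC) = 238 Ω
Parallel: admittances add. Y = 1/R + 1/(jωL) + jωC
Y = (0.0142 − j0.0124) S
|Y| = 0.0189 S → |Z| = 1/|Y| = 53.0 Ω, ∠Z = −∠Y = 41.1°

18.9 mS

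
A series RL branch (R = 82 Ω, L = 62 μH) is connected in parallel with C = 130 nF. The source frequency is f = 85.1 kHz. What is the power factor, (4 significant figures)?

ω = 2πf = 534700 rad/s
X_L = ωL = 33.15 Ω
X_C = 1/(ωC) = 14.39 Ω
Branch 1 (R+jX_L): Z₁ = 82.00 + j33.15 Ω, |Z₁| = 88.45 Ω
Branch 2 (−jX_C): Z₂ = −j14.39 Ω
Parallel: Z = Z₁Z₂/(Z₁+Z₂), |Z| = 15.13 Ω, ∠Z = -80.88°
cos φ = cos(-80.88°) = 0.1586

0.1586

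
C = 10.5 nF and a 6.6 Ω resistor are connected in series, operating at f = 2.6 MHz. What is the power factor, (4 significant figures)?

ω = 2πf = 1.634e+07 rad/s
X_C = 1/(ωC) = 5.830 Ω
Z = 6.600 − j5.830 Ω
|Z| = √(6.600² + 5.830²) = 8.806 Ω
∠Z = arctan(-5.830/6.600) = -41.45°
cos φ = cos(-41.45°) = 0.7495

0.7495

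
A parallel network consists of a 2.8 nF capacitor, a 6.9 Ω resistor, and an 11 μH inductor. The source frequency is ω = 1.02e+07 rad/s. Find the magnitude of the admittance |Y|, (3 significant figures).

X_L = ωL = 112 Ω
X_C = 1/(ωC) = 35.0 Ω
Parallel: admittances add. Y = 1/R + 1/(jωL) + jωC
Y = (0.145 + j0.0196) S
|Y| = 0.146 S → |Z| = 1/|Y| = 6.84 Ω, ∠Z = −∠Y = -7.72°

146 mS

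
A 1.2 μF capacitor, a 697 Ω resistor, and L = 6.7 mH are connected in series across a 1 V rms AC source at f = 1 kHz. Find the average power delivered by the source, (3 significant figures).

1.41 mW

ω = 2πf = 6283 rad/s
X_L = ωL = 42.1 Ω
X_C = 1/(ωC) = 133 Ω
Net reactance X = X_L − X_C = -90.5 Ω
Z = 697 − j90.5 Ω
|Z| = √(697² + 90.5²) = 703 Ω
∠Z = arctan(-90.5/697) = -7.40°
I = V/|Z| = 1.42 mA
P = VI cos φ = 1 × 0.00142 × cos(-7.40°) = 1.41 mW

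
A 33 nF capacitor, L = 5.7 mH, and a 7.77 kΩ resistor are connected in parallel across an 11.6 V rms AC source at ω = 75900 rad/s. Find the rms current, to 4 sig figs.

2.693 mA

X_L = ωL = 432.6 Ω
X_C = 1/(ωC) = 399.2 Ω
Parallel: admittances add. Y = 1/R + 1/(jωL) + jωC
Y = (0.0001287 + j0.0001933) S
|Y| = 0.0002322 S → |Z| = 1/|Y| = 4307 Ω, ∠Z = −∠Y = -56.34°
I = V/|Z| = 11.6/4307 = 2.693 mA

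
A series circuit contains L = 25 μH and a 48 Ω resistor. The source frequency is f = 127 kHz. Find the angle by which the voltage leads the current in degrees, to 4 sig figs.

ω = 2πf = 798000 rad/s
X_L = ωL = 19.95 Ω
Z = 48.00 + j19.95 Ω
|Z| = √(48.00² + 19.95²) = 51.98 Ω
∠Z = arctan(19.95/48.00) = 22.57°

22.57°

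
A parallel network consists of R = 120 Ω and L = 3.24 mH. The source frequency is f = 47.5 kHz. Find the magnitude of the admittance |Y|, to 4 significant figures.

8.397 mS

ω = 2πf = 298500 rad/s
X_L = ωL = 967.0 Ω
Parallel: admittances add. Y = 1/R + 1/(jωL)
Y = (0.008333 − j0.001034) S
|Y| = 0.008397 S → |Z| = 1/|Y| = 119.1 Ω, ∠Z = −∠Y = 7.074°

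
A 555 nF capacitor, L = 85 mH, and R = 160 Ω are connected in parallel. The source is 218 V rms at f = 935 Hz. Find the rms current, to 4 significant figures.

1.390 A

ω = 2πf = 5875 rad/s
X_L = ωL = 499.4 Ω
X_C = 1/(ωC) = 306.7 Ω
Parallel: admittances add. Y = 1/R + 1/(jωL) + jωC
Y = (0.006250 + j0.001258) S
|Y| = 0.006375 S → |Z| = 1/|Y| = 156.9 Ω, ∠Z = −∠Y = -11.38°
I = V/|Z| = 218/156.9 = 1.390 A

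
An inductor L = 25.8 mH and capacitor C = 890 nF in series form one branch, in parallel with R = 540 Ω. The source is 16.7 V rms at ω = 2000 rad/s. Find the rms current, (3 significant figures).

X_L = ωL = 51.6 Ω
X_C = 1/(ωC) = 562 Ω
Branch 1: Z₁ = R = 540 Ω
Branch 2 (series LC): Z₂ = j(X_L − X_C) = −j510 Ω
Parallel: Z = Z₁Z₂/(Z₁+Z₂), |Z| = 371 Ω, ∠Z = -46.6°
I = V/|Z| = 16.7/371 = 45.0 mA

45.0 mA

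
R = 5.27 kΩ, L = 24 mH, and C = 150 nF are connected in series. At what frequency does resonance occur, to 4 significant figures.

2.653 kHz

ω₀ = 1/√(LC) = 1/√(0.024 × 1.5e-07) = 16670 rad/s
f₀ = ω₀/(2π) = 2.653 kHz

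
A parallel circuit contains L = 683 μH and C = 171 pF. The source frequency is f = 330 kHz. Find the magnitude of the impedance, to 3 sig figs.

ω = 2πf = 2.073e+06 rad/s
X_L = ωL = 1420 Ω
X_C = 1/(ωC) = 2820 Ω
Parallel: admittances add. Y = 1/(jωL) + jωC
Y = (0 − j0.000352) S
|Y| = 0.000352 S → |Z| = 1/|Y| = 2840 Ω, ∠Z = −∠Y = 90.0°

2840 Ω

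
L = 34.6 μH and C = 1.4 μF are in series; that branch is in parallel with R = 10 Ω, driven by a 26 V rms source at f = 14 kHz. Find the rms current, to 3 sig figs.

5.74 A

ω = 2πf = 87960 rad/s
X_L = ωL = 3.04 Ω
X_C = 1/(ωC) = 8.12 Ω
Branch 1: Z₁ = R = 10.0 Ω
Branch 2 (series LC): Z₂ = j(X_L − X_C) = −j5.08 Ω
Parallel: Z = Z₁Z₂/(Z₁+Z₂), |Z| = 4.53 Ω, ∠Z = -63.1°
I = V/|Z| = 26/4.53 = 5.74 A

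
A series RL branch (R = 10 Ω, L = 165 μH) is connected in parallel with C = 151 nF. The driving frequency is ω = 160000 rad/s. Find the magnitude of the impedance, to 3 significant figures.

64.8 Ω

X_L = ωL = 26.4 Ω
X_C = 1/(ωC) = 41.4 Ω
Branch 1 (R+jX_L): Z₁ = 10.0 + j26.4 Ω, |Z₁| = 28.2 Ω
Branch 2 (−jX_C): Z₂ = −j41.4 Ω
Parallel: Z = Z₁Z₂/(Z₁+Z₂), |Z| = 64.8 Ω, ∠Z = 35.5°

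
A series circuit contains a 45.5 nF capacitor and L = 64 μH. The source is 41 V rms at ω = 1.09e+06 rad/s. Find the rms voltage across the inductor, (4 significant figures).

X_L = ωL = 69.76 Ω
X_C = 1/(ωC) = 20.16 Ω
Net reactance X = X_L − X_C = 49.60 Ω
Z = j49.60 Ω
|Z| = √(0² + 49.60²) = 49.60 Ω
I = V/|Z| = 826.7 mA
V_L = I·|Z_L| = 0.8267 × 69.76 = 57.67 V

57.67 V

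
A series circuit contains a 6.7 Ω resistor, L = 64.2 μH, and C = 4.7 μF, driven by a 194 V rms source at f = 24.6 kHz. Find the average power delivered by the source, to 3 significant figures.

ω = 2πf = 154600 rad/s
X_L = ωL = 9.92 Ω
X_C = 1/(ωC) = 1.38 Ω
Net reactance X = X_L − X_C = 8.55 Ω
Z = 6.70 + j8.55 Ω
|Z| = √(6.70² + 8.55²) = 10.9 Ω
∠Z = arctan(8.55/6.70) = 51.9°
I = V/|Z| = 17.9 A
P = VI cos φ = 194 × 17.9 × cos(51.9°) = 2.14 kW

2.14 kW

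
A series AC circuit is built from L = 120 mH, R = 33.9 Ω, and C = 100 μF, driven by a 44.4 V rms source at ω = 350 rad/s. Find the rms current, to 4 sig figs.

X_L = ωL = 42.00 Ω
X_C = 1/(ωC) = 28.57 Ω
Net reactance X = X_L − X_C = 13.43 Ω
Z = 33.90 + j13.43 Ω
|Z| = √(33.90² + 13.43²) = 36.46 Ω
I = V/|Z| = 44.4/36.46 = 1.218 A

1.218 A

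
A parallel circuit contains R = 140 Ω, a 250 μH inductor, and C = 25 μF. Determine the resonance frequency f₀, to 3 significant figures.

ω₀ = 1/√(LC) = 1/√(0.00025 × 2.5e-05) = 12650 rad/s
f₀ = ω₀/(2π) = 2.01 kHz

2.01 kHz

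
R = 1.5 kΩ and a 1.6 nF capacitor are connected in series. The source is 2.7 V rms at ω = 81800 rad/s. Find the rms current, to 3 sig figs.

X_C = 1/(ωC) = 7640 Ω
Z = 1500 − j7640 Ω
|Z| = √(1500² + 7640²) = 7790 Ω
I = V/|Z| = 2.7/7790 = 347 μA

347 μA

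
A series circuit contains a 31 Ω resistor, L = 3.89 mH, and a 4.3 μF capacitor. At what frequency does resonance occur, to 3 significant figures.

ω₀ = 1/√(LC) = 1/√(0.00389 × 4.3e-06) = 7732 rad/s
f₀ = ω₀/(2π) = 1.23 kHz

1.23 kHz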